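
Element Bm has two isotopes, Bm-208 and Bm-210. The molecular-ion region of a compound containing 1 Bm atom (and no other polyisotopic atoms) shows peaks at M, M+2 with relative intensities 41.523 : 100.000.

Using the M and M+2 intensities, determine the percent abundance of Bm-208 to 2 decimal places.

Write p for the Bm-208 fraction. I(M+2)/I(M) = [C(1,1)·p^0·(1−p)] / p^1 = 1·(1−p)/p = 100.000/41.523 = 2.4083
(1−p)/p = 2.4083/1 = 2.4083  ⇒  p = 1/(1 + 2.4083) = 0.2934
Bm-208: 29.34%, Bm-210: 70.66%.

29.34%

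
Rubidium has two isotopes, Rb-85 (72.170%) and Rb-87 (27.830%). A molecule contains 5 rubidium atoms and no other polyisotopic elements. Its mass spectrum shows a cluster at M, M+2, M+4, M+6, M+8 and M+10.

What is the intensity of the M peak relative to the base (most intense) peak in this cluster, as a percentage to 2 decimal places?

Term probabilities: M 0.1958, M+2 0.3775, M+4 0.2911, M+6 0.1123, M+8 0.0216, M+10 0.0017. Base peak = M+2.
P(M+2) = C(5,1) × 0.72170^4 × 0.27830^1 = 5 × 0.27128565 × 0.2783 = 0.377494 (base)
P(M) = C(5,0) × 0.72170^5 × 0.27830^0 = 1 × 0.19578685 × 1.0000 = 0.195787
Relative intensity = 0.195787 / 0.377494 × 100 = 51.86

51.86%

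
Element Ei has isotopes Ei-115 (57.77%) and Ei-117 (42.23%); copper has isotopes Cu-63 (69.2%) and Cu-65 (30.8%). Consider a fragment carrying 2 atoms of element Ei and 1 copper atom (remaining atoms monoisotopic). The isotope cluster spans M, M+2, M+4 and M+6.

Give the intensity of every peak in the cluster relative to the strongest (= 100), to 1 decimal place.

52.4 : 100.0 : 62.1 : 12.5

Element Ei pattern (n=2): 0.33373729 : 0.48792542 : 0.17833729
Copper pattern (n=1): 0.6920 : 0.3080
Convolve the two distributions (both contribute in 2-u steps):
  M: 0.33373729×0.6920 = 0.230946
  M+2: 0.33373729×0.3080 + 0.48792542×0.6920 = 0.440435
  M+4: 0.48792542×0.3080 + 0.17833729×0.6920 = 0.273690
  M+6: 0.17833729×0.3080 = 0.054928
Scale to base peak (0.440435) = 100: 52.4 : 100.0 : 62.1 : 12.5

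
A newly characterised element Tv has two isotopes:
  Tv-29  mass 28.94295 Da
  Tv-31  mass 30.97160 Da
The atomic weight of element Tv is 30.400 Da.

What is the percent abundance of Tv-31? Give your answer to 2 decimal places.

Let x be the fractional abundance of Tv-29; then Tv-31 has abundance 1 − x.
28.94295·x + 30.97160·(1 − x) = 30.400
(28.94295 − 30.97160)·x = 30.400 − 30.97160
x = -0.57160 / -2.02865 = 0.28176 → 28.18% Tv-29, 71.82% Tv-31.

71.82%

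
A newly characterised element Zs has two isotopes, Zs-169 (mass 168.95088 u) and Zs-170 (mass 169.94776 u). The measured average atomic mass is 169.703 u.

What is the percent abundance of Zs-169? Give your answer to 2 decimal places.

24.55%

Writing the weighted mean with unknown fraction x of Zs-169:
168.95088·x + 169.94776·(1 − x) = 169.703
(168.95088 − 169.94776)·x = 169.703 − 169.94776
x = -0.24476 / -0.99688 = 0.24553 → 24.55% Zs-169, 75.45% Zs-170.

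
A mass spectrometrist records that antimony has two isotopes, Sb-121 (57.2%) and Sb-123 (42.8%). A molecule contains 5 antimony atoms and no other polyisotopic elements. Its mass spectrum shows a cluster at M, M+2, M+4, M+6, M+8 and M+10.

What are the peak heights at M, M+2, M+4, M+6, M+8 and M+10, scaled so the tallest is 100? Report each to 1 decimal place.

17.9 : 66.8 : 100.0 : 74.8 : 28.0 : 4.2

Each Sb atom is independently Sb-121 (p = 0.572) or Sb-123 (q = 0.428); the cluster is the binomial expansion (p + q)^5.
P(M) = 0.572^5 = 0.061232
P(M+2) = 5 × 0.572^4 × 0.428^1 = 0.229086
P(M+4) = 10 × 0.572^3 × 0.428^2 = 0.342827
P(M+6) = 10 × 0.572^2 × 0.428^3 = 0.256521
P(M+8) = 5 × 0.572^1 × 0.428^4 = 0.095971
P(M+10) = 0.428^5 = 0.014362
The M+4 peak is largest (0.342827); scaling to 100 gives 17.9 : 66.8 : 100.0 : 74.8 : 28.0 : 4.2.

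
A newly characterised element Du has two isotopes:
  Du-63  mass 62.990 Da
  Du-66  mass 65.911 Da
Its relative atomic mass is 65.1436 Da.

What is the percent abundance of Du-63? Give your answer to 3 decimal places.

With x = fraction of Du-63 (so Du-66 is 1 − x):
62.990·x + 65.911·(1 − x) = 65.1436
(62.990 − 65.911)·x = 65.1436 − 65.911
x = -0.7674 / -2.921 = 0.26272 → 26.272% Du-63, 73.728% Du-66.

26.272%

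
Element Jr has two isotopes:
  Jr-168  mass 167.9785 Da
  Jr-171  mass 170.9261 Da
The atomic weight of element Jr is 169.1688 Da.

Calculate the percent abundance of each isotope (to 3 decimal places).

Let x be the fractional abundance of Jr-168; then Jr-171 has abundance 1 − x.
167.9785·x + 170.9261·(1 − x) = 169.1688
(167.9785 − 170.9261)·x = 169.1688 − 170.9261
x = -1.7573 / -2.9476 = 0.59618 → 59.618% Jr-168, 40.382% Jr-171.

Jr-168: 59.618%, Jr-171: 40.382%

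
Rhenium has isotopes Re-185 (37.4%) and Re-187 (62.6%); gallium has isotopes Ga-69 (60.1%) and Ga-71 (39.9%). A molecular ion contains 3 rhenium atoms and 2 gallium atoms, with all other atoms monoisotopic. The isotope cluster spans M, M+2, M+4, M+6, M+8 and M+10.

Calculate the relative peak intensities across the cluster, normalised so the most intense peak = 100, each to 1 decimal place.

Rhenium pattern (n=3): 0.05231362 : 0.26268713 : 0.43968487 : 0.24531438
Gallium pattern (n=2): 0.361201 : 0.479598 : 0.159201
Convolve the two distributions (both contribute in 2-u steps):
  M: 0.05231362×0.361201 = 0.018896
  M+2: 0.05231362×0.479598 + 0.26268713×0.361201 = 0.119972
  M+4: 0.05231362×0.159201 + 0.26268713×0.479598 + 0.43968487×0.361201 = 0.293127
  M+6: 0.26268713×0.159201 + 0.43968487×0.479598 + 0.24531438×0.361201 = 0.341300
  M+8: 0.43968487×0.159201 + 0.24531438×0.479598 = 0.187651
  M+10: 0.24531438×0.159201 = 0.039054
Scale to base peak (0.341300) = 100: 5.5 : 35.2 : 85.9 : 100.0 : 55.0 : 11.4

5.5 : 35.2 : 85.9 : 100.0 : 55.0 : 11.4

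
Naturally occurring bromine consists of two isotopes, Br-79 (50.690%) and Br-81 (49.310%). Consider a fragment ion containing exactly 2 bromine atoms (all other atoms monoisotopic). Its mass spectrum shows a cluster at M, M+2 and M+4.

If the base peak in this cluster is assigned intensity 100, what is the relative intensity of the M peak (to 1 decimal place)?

(0.50690 + 0.49310)^2 gives M 0.2569, M+2 0.4999, M+4 0.2431; the largest is M+2.
P(M+2) = C(2,1) × 0.50690^1 × 0.49310^1 = 2 × 0.5069 × 0.4931 = 0.499905 (base)
P(M) = C(2,0) × 0.50690^2 × 0.49310^0 = 1 × 0.25694761 × 1.0000 = 0.256948
Relative intensity = 0.256948 / 0.499905 × 100 = 51.4

51.4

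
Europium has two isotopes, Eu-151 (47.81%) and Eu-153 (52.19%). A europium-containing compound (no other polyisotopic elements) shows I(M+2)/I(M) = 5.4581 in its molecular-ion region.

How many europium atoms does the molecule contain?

With n Eu atoms, P(M+2)/P(M) = C(n,1)·p^(n−1)q / p^n = n·q/p = n · 0.5219/0.4781.
n = 5.4581 × 0.4781/0.5219 = 5.00 ≈ 5

5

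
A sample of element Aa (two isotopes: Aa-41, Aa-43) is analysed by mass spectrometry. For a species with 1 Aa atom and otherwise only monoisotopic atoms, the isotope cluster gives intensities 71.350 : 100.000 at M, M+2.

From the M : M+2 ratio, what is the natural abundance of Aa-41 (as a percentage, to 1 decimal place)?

Let p = fractional abundance of Aa-41. I(M+2)/I(M) = [C(1,1)·p^0·(1−p)] / p^1 = 1·(1−p)/p = 100.000/71.350 = 1.4015
(1−p)/p = 1.4015/1 = 1.4015  ⇒  p = 1/(1 + 1.4015) = 0.4164
Aa-41: 41.6%, Aa-43: 58.4%.

41.6%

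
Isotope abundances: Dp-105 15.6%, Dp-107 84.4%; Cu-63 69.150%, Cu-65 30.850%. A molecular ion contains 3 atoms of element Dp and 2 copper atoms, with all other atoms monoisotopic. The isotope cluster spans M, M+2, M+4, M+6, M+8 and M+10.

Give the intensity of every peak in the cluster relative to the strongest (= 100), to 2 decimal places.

Element Dp pattern (n=3): 0.00379642 : 0.06161875 : 0.33337325 : 0.60121158
Copper pattern (n=2): 0.47817225 : 0.4266555 : 0.09517225
Convolve the two distributions (both contribute in 2-u steps):
  M: 0.00379642×0.47817225 = 0.001815
  M+2: 0.00379642×0.4266555 + 0.06161875×0.47817225 = 0.031084
  M+4: 0.00379642×0.09517225 + 0.06161875×0.4266555 + 0.33337325×0.47817225 = 0.186061
  M+6: 0.06161875×0.09517225 + 0.33337325×0.4266555 + 0.60121158×0.47817225 = 0.435583
  M+8: 0.33337325×0.09517225 + 0.60121158×0.4266555 = 0.288238
  M+10: 0.60121158×0.09517225 = 0.057219
Scale to base peak (0.435583) = 100: 0.42 : 7.14 : 42.72 : 100.00 : 66.17 : 13.14

0.42 : 7.14 : 42.72 : 100.00 : 66.17 : 13.14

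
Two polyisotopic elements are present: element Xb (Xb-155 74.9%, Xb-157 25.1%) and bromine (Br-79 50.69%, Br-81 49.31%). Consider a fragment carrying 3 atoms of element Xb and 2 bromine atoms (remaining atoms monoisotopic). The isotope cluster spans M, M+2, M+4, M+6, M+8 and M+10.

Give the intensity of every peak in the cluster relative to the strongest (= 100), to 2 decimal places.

Element Xb pattern (n=3): 0.42018975 : 0.42243375 : 0.14156325 : 0.01581325
Bromine pattern (n=2): 0.25694761 : 0.49990478 : 0.24314761
Convolve the two distributions (both contribute in 2-u steps):
  M: 0.42018975×0.25694761 = 0.107967
  M+2: 0.42018975×0.49990478 + 0.42243375×0.25694761 = 0.318598
  M+4: 0.42018975×0.24314761 + 0.42243375×0.49990478 + 0.14156325×0.25694761 = 0.349719
  M+6: 0.42243375×0.24314761 + 0.14156325×0.49990478 + 0.01581325×0.25694761 = 0.177545
  M+8: 0.14156325×0.24314761 + 0.01581325×0.49990478 = 0.042326
  M+10: 0.01581325×0.24314761 = 0.003845
Scale to base peak (0.349719) = 100: 30.87 : 91.10 : 100.00 : 50.77 : 12.10 : 1.10

30.87 : 91.10 : 100.00 : 50.77 : 12.10 : 1.10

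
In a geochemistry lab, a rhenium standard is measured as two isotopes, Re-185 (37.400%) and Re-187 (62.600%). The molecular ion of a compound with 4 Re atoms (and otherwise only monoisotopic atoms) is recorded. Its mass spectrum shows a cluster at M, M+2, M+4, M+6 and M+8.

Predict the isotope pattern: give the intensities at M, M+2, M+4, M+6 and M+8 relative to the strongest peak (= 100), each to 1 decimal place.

5.3 : 35.7 : 89.6 : 100.0 : 41.8

The 4 Re atoms are independent, so intensities follow the terms of (0.37400 + 0.62600)^4.
P(M) = 0.37400^4 = 0.019565
P(M+2) = 4 × 0.37400^3 × 0.62600^1 = 0.130993
P(M+4) = 6 × 0.37400^2 × 0.62600^2 = 0.328884
P(M+6) = 4 × 0.37400^1 × 0.62600^3 = 0.366990
P(M+8) = 0.62600^4 = 0.153567
The M+6 peak is largest (0.366990); scaling to 100 gives 5.3 : 35.7 : 89.6 : 100.0 : 41.8.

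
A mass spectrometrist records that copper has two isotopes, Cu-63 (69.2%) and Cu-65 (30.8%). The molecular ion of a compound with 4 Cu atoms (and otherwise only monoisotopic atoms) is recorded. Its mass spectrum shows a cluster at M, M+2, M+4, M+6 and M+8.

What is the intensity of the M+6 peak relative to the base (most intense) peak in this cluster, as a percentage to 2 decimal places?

Term probabilities: M 0.2293, M+2 0.4083, M+4 0.2726, M+6 0.0809, M+8 0.0090. Base peak = M+2.
P(M+2) = C(4,1) × 0.692^3 × 0.308^1 = 4 × 0.33137389 × 0.3080 = 0.408253 (base)
P(M+6) = C(4,3) × 0.692^1 × 0.308^3 = 4 × 0.6920 × 0.02921811 = 0.080876
Relative intensity = 0.080876 / 0.408253 × 100 = 19.81

19.81%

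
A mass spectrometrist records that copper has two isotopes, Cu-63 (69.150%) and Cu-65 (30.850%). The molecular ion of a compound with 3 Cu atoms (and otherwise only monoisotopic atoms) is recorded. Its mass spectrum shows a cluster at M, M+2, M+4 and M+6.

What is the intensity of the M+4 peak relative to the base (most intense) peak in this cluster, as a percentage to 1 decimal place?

Binomial terms of (0.69150 + 0.30850)^3: M 0.3307, M+2 0.4425, M+4 0.1974, M+6 0.0294 → M+2 is the base peak.
P(M+2) = C(3,1) × 0.69150^2 × 0.30850^1 = 3 × 0.47817225 × 0.3085 = 0.442548 (base)
P(M+4) = C(3,2) × 0.69150^1 × 0.30850^2 = 3 × 0.6915 × 0.09517225 = 0.197435
Relative intensity = 0.197435 / 0.442548 × 100 = 44.6

44.6%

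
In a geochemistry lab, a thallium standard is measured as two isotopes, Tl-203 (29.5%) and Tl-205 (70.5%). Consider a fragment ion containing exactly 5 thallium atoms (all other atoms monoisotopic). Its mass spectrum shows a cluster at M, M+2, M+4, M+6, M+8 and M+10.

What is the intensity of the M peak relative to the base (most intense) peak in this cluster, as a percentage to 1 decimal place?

Term probabilities: M 0.0022, M+2 0.0267, M+4 0.1276, M+6 0.3049, M+8 0.3644, M+10 0.1742. Base peak = M+8.
P(M+8) = C(5,4) × 0.295^1 × 0.705^4 = 5 × 0.2950 × 0.24703385 = 0.364375 (base)
P(M) = C(5,0) × 0.295^5 × 0.705^0 = 1 × 0.00223414 × 1.0000 = 0.002234
Relative intensity = 0.002234 / 0.364375 × 100 = 0.6

0.6%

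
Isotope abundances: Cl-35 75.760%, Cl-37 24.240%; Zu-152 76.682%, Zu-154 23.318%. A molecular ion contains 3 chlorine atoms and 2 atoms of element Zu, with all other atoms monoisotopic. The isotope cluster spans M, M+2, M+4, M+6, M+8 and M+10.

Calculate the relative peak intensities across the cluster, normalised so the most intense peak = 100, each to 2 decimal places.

Chlorine pattern (n=3): 0.4348304 : 0.41738208 : 0.13354464 : 0.01424288
Element Zu pattern (n=2): 0.58801291 : 0.35761418 : 0.05437291
Convolve the two distributions (both contribute in 2-u steps):
  M: 0.4348304×0.58801291 = 0.255686
  M+2: 0.4348304×0.35761418 + 0.41738208×0.58801291 = 0.400928
  M+4: 0.4348304×0.05437291 + 0.41738208×0.35761418 + 0.13354464×0.58801291 = 0.251431
  M+6: 0.41738208×0.05437291 + 0.13354464×0.35761418 + 0.01424288×0.58801291 = 0.078827
  M+8: 0.13354464×0.05437291 + 0.01424288×0.35761418 = 0.012355
  M+10: 0.01424288×0.05437291 = 0.000774
Scale to base peak (0.400928) = 100: 63.77 : 100.00 : 62.71 : 19.66 : 3.08 : 0.19

63.77 : 100.00 : 62.71 : 19.66 : 3.08 : 0.19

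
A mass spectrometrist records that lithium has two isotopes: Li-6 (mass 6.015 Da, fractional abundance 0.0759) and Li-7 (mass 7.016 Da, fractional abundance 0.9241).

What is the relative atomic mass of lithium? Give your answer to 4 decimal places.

Average mass = Σ (abundance × isotope mass) = 0.0759 × 6.015 + 0.9241 × 7.016
= 0.45654 + 6.48349 = 6.94003 Da

6.9400 Da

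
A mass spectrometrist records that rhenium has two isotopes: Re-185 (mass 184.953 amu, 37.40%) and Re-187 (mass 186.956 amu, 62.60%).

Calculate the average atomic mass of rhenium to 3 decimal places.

The abundance-weighted mean is 0.3740 × 184.953 + 0.6260 × 186.956
= 69.1724 + 117.0345 = 186.2069 amu

186.207 amu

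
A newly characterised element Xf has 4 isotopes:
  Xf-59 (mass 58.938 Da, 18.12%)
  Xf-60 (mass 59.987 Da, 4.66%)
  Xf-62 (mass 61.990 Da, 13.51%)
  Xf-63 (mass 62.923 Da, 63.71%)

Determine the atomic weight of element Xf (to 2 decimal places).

61.94 Da

Average mass = Σ (abundance × isotope mass) = 0.1812 × 58.938 + 0.0466 × 59.987 + 0.1351 × 61.990 + 0.6371 × 62.923
= 10.6796 + 2.7954 + 8.3748 + 40.0882 = 61.9380 Da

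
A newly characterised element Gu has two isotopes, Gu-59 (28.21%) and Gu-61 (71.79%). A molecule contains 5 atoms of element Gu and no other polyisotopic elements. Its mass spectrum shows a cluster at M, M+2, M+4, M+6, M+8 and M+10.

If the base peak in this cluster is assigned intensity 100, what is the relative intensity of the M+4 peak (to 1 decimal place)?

(0.2821 + 0.7179)^5 gives M 0.0018, M+2 0.0227, M+4 0.1157, M+6 0.2944, M+8 0.3747, M+10 0.1907; the largest is M+8.
P(M+8) = C(5,4) × 0.2821^1 × 0.7179^4 = 5 × 0.2821 × 0.26561697 = 0.374653 (base)
P(M+4) = C(5,2) × 0.2821^3 × 0.7179^2 = 10 × 0.02244963 × 0.51538041 = 0.115701
Relative intensity = 0.115701 / 0.374653 × 100 = 30.9

30.9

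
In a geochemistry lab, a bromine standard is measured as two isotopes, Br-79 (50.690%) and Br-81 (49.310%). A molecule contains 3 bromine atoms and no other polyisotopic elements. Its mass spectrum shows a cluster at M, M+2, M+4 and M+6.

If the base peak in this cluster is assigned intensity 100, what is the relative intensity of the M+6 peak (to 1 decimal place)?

31.5

(0.50690 + 0.49310)^3 gives M 0.1302, M+2 0.3801, M+4 0.3698, M+6 0.1199; the largest is M+2.
P(M+2) = C(3,1) × 0.50690^2 × 0.49310^1 = 3 × 0.25694761 × 0.4931 = 0.380103 (base)
P(M+6) = C(3,3) × 0.50690^0 × 0.49310^3 = 1 × 1.0000 × 0.11989609 = 0.119896
Relative intensity = 0.119896 / 0.380103 × 100 = 31.5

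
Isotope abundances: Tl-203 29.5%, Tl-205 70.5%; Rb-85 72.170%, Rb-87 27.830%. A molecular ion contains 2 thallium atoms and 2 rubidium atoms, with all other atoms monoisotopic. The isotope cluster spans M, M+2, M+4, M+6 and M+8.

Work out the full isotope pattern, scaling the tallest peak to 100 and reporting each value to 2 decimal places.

10.48 : 58.15 : 100.00 : 53.59 : 8.90

Thallium pattern (n=2): 0.087025 : 0.41595 : 0.497025
Rubidium pattern (n=2): 0.52085089 : 0.40169822 : 0.07745089
Convolve the two distributions (both contribute in 2-u steps):
  M: 0.087025×0.52085089 = 0.045327
  M+2: 0.087025×0.40169822 + 0.41595×0.52085089 = 0.251606
  M+4: 0.087025×0.07745089 + 0.41595×0.40169822 + 0.497025×0.52085089 = 0.432702
  M+6: 0.41595×0.07745089 + 0.497025×0.40169822 = 0.231870
  M+8: 0.497025×0.07745089 = 0.038495
Scale to base peak (0.432702) = 100: 10.48 : 58.15 : 100.00 : 53.59 : 8.90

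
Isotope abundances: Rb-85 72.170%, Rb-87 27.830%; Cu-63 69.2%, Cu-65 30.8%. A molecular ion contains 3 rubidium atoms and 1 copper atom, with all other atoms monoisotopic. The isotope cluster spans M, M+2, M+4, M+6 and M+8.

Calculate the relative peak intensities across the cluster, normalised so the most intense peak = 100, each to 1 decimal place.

Rubidium pattern (n=3): 0.37589809 : 0.43485841 : 0.16768892 : 0.02155458
Copper pattern (n=1): 0.6920 : 0.3080
Convolve the two distributions (both contribute in 2-u steps):
  M: 0.37589809×0.6920 = 0.260121
  M+2: 0.37589809×0.3080 + 0.43485841×0.6920 = 0.416699
  M+4: 0.43485841×0.3080 + 0.16768892×0.6920 = 0.249977
  M+6: 0.16768892×0.3080 + 0.02155458×0.6920 = 0.066564
  M+8: 0.02155458×0.3080 = 0.006639
Scale to base peak (0.416699) = 100: 62.4 : 100.0 : 60.0 : 16.0 : 1.6

62.4 : 100.0 : 60.0 : 16.0 : 1.6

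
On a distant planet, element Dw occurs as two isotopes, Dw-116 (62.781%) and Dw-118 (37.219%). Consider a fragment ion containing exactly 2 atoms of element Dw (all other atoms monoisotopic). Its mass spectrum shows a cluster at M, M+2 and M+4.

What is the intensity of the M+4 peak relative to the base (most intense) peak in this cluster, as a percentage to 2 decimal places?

Term probabilities: M 0.3941, M+2 0.4673, M+4 0.1385. Base peak = M+2.
P(M+2) = C(2,1) × 0.62781^1 × 0.37219^1 = 2 × 0.62781 × 0.37219 = 0.467329 (base)
P(M+4) = C(2,2) × 0.62781^0 × 0.37219^2 = 1 × 1.0000 × 0.1385254 = 0.138525
Relative intensity = 0.138525 / 0.467329 × 100 = 29.64

29.64%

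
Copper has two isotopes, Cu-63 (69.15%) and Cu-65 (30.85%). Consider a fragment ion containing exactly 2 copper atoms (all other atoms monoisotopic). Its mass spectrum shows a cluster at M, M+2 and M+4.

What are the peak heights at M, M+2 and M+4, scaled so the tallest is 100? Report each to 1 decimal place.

The 2 Cu atoms are independent, so intensities follow the terms of (0.6915 + 0.3085)^2.
P(M) = 0.6915^2 = 0.478172
P(M+2) = 2 × 0.6915^1 × 0.3085^1 = 0.426656
P(M+4) = 0.3085^2 = 0.095172
The M peak is largest (0.478172); scaling to 100 gives 100.0 : 89.2 : 19.9.

100.0 : 89.2 : 19.9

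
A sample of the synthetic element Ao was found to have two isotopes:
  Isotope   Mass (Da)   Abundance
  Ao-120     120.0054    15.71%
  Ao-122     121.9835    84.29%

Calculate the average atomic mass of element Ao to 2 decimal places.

Weight each isotope mass by its fractional abundance: 0.1571 × 120.0054 + 0.8429 × 121.9835
= 18.85285 + 102.81989 = 121.67274 Da

121.67 Da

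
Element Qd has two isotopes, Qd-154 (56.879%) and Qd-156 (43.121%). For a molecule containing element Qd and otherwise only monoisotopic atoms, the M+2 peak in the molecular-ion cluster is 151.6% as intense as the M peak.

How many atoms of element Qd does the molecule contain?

2

With n Qd atoms, P(M+2)/P(M) = C(n,1)·p^(n−1)q / p^n = n·q/p = n · 0.43121/0.56879.
n = 1.516 × 0.56879/0.43121 = 2.00 ≈ 2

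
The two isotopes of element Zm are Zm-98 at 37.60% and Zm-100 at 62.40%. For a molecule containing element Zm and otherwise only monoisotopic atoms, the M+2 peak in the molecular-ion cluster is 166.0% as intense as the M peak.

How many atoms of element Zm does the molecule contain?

1

The M+2/M ratio from n Zm atoms is n · q/p = n · 0.6240/0.3760.
n = 1.660 × 0.3760/0.6240 = 1.00 ≈ 1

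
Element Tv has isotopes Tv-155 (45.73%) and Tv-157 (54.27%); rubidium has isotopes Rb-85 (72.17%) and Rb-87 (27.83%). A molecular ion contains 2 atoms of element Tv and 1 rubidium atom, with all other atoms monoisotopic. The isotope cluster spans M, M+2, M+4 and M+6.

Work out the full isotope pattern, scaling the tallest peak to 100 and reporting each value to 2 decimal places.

Element Tv pattern (n=2): 0.20912329 : 0.49635342 : 0.29452329
Rubidium pattern (n=1): 0.7217 : 0.2783
Convolve the two distributions (both contribute in 2-u steps):
  M: 0.20912329×0.7217 = 0.150924
  M+2: 0.20912329×0.2783 + 0.49635342×0.7217 = 0.416417
  M+4: 0.49635342×0.2783 + 0.29452329×0.7217 = 0.350693
  M+6: 0.29452329×0.2783 = 0.081966
Scale to base peak (0.416417) = 100: 36.24 : 100.00 : 84.22 : 19.68

36.24 : 100.00 : 84.22 : 19.68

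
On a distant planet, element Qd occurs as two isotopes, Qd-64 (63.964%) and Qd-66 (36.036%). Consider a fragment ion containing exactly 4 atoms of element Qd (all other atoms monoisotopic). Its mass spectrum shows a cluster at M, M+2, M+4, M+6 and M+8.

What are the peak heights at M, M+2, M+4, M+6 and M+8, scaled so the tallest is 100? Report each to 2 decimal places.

Expanding (0.63964 + 0.36036)^4:
P(M) = 0.63964^4 = 0.167395
P(M+2) = 4 × 0.63964^3 × 0.36036^1 = 0.377228
P(M+4) = 6 × 0.63964^2 × 0.36036^2 = 0.318783
P(M+6) = 4 × 0.63964^1 × 0.36036^3 = 0.119731
P(M+8) = 0.36036^4 = 0.016863
The M+2 peak is largest (0.377228); scaling to 100 gives 44.38 : 100.00 : 84.51 : 31.74 : 4.47.

44.38 : 100.00 : 84.51 : 31.74 : 4.47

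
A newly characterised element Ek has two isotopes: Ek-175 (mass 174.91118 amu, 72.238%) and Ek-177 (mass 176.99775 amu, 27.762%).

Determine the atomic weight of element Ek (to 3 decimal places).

The abundance-weighted mean is 0.72238 × 174.91118 + 0.27762 × 176.99775
= 126.352338 + 49.138115 = 175.490453 amu

175.490 amu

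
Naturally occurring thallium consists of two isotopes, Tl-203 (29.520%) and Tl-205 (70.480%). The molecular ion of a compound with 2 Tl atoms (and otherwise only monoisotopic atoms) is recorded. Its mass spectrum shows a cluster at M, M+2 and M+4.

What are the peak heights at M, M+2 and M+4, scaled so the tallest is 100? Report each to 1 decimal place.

17.5 : 83.8 : 100.0

Each Tl atom is independently Tl-203 (p = 0.29520) or Tl-205 (q = 0.70480); the cluster is the binomial expansion (p + q)^2.
P(M) = 0.29520^2 = 0.087143
P(M+2) = 2 × 0.29520^1 × 0.70480^1 = 0.416114
P(M+4) = 0.70480^2 = 0.496743
The M+4 peak is largest (0.496743); scaling to 100 gives 17.5 : 83.8 : 100.0.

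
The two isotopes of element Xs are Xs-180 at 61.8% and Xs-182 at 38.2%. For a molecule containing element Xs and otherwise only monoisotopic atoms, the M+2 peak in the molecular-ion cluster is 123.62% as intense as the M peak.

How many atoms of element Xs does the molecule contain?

With n Xs atoms, P(M+2)/P(M) = C(n,1)·p^(n−1)q / p^n = n·q/p = n · 0.382/0.618.
n = 1.2362 × 0.618/0.382 = 2.00 ≈ 2

2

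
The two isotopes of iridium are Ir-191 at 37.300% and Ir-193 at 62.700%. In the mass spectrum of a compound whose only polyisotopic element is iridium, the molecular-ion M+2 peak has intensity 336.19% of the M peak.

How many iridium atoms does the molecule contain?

2

The M+2/M ratio from n Ir atoms is n · q/p = n · 0.62700/0.37300.
n = 3.3619 × 0.37300/0.62700 = 2.00 ≈ 2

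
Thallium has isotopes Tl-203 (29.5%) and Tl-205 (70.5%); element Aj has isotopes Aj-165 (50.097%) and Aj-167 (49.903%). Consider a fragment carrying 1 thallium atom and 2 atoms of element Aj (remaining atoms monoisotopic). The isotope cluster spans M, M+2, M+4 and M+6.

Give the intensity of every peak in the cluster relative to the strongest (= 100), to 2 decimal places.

Thallium pattern (n=1): 0.2950 : 0.7050
Element Aj pattern (n=2): 0.25097094 : 0.49999812 : 0.24903094
Convolve the two distributions (both contribute in 2-u steps):
  M: 0.2950×0.25097094 = 0.074036
  M+2: 0.2950×0.49999812 + 0.7050×0.25097094 = 0.324434
  M+4: 0.2950×0.24903094 + 0.7050×0.49999812 = 0.425963
  M+6: 0.7050×0.24903094 = 0.175567
Scale to base peak (0.425963) = 100: 17.38 : 76.16 : 100.00 : 41.22

17.38 : 76.16 : 100.00 : 41.22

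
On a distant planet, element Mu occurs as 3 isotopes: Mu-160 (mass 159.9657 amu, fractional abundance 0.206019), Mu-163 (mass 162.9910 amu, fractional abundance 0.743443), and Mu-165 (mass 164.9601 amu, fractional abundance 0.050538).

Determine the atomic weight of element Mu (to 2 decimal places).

162.47 amu

The abundance-weighted mean is 0.206019 × 159.9657 + 0.743443 × 162.9910 + 0.050538 × 164.9601
= 32.95597 + 121.17452 + 8.33675 = 162.46724 amu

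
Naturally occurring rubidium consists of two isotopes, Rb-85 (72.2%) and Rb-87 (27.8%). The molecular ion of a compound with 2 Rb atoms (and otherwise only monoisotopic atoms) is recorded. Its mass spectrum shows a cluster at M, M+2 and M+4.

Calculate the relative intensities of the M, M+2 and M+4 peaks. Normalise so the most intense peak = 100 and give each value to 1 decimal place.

100.0 : 77.0 : 14.8

Expanding (0.722 + 0.278)^2:
P(M) = 0.722^2 = 0.521284
P(M+2) = 2 × 0.722^1 × 0.278^1 = 0.401432
P(M+4) = 0.278^2 = 0.077284
The M peak is largest (0.521284); scaling to 100 gives 100.0 : 77.0 : 14.8.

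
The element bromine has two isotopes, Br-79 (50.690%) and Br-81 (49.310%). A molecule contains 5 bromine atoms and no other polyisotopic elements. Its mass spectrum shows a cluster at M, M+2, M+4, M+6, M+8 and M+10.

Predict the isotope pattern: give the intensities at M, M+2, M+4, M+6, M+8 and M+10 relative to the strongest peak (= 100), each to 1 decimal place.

10.6 : 51.4 : 100.0 : 97.3 : 47.3 : 9.2

Each Br atom is independently Br-79 (p = 0.50690) or Br-81 (q = 0.49310); the cluster is the binomial expansion (p + q)^5.
P(M) = 0.50690^5 = 0.033467
P(M+2) = 5 × 0.50690^4 × 0.49310^1 = 0.162777
P(M+4) = 10 × 0.50690^3 × 0.49310^2 = 0.316692
P(M+6) = 10 × 0.50690^2 × 0.49310^3 = 0.308070
P(M+8) = 5 × 0.50690^1 × 0.49310^4 = 0.149842
P(M+10) = 0.49310^5 = 0.029152
The M+4 peak is largest (0.316692); scaling to 100 gives 10.6 : 51.4 : 100.0 : 97.3 : 47.3 : 9.2.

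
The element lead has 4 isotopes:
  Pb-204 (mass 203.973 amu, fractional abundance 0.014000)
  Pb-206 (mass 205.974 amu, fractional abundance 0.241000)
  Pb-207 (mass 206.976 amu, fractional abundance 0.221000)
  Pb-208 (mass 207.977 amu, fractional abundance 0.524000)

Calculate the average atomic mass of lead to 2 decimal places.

Weight each isotope mass by its fractional abundance: 0.014000 × 203.973 + 0.241000 × 205.974 + 0.221000 × 206.976 + 0.524000 × 207.977
= 2.8556 + 49.6397 + 45.7417 + 108.9799 = 207.2169 amu

207.22 amu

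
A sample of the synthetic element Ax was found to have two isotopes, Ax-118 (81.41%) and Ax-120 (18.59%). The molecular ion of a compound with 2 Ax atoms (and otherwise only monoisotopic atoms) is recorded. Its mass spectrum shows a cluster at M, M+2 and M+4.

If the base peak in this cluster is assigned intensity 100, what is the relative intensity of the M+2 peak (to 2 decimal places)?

45.67

(0.8141 + 0.1859)^2 gives M 0.6628, M+2 0.3027, M+4 0.0346; the largest is M.
P(M) = C(2,0) × 0.8141^2 × 0.1859^0 = 1 × 0.66275881 × 1.0000 = 0.662759 (base)
P(M+2) = C(2,1) × 0.8141^1 × 0.1859^1 = 2 × 0.8141 × 0.1859 = 0.302682
Relative intensity = 0.302682 / 0.662759 × 100 = 45.67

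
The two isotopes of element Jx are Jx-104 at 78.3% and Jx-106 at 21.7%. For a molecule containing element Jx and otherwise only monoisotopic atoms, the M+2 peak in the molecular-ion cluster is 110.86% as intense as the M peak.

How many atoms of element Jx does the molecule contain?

With n Jx atoms, P(M+2)/P(M) = C(n,1)·p^(n−1)q / p^n = n·q/p = n · 0.217/0.783.
n = 1.1086 × 0.783/0.217 = 4.00 ≈ 4

4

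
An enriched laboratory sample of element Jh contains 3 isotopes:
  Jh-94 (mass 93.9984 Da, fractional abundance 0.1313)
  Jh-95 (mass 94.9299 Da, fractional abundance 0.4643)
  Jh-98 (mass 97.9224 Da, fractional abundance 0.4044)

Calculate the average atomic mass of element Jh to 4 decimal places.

96.0178 Da

Ar = Σ fᵢ·mᵢ = 0.1313 × 93.9984 + 0.4643 × 94.9299 + 0.4044 × 97.9224
= 12.34199 + 44.07595 + 39.59982 = 96.01776 Da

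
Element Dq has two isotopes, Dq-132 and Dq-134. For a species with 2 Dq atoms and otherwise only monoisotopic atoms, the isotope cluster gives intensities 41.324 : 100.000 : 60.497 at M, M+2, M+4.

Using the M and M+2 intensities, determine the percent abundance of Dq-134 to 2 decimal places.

Write p for the Dq-132 fraction. I(M+2)/I(M) = [C(2,1)·p^1·(1−p)] / p^2 = 2·(1−p)/p = 100.000/41.324 = 2.4199
(1−p)/p = 2.4199/2 = 1.2100  ⇒  p = 1/(1 + 1.2100) = 0.4525
Dq-132: 45.25%, Dq-134: 54.75%.

54.75%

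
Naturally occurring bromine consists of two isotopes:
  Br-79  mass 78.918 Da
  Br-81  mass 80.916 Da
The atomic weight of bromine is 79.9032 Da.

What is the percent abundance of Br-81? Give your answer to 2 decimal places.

With x = fraction of Br-79 (so Br-81 is 1 − x):
78.918·x + 80.916·(1 − x) = 79.9032
(78.918 − 80.916)·x = 79.9032 − 80.916
x = -1.0128 / -1.998 = 0.50691 → 50.69% Br-79, 49.31% Br-81.

49.31%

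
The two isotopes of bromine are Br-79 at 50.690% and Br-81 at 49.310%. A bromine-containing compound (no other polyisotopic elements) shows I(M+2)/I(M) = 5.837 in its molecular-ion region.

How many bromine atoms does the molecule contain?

With n Br atoms, P(M+2)/P(M) = C(n,1)·p^(n−1)q / p^n = n·q/p = n · 0.49310/0.50690.
n = 5.837 × 0.50690/0.49310 = 6.00 ≈ 6

6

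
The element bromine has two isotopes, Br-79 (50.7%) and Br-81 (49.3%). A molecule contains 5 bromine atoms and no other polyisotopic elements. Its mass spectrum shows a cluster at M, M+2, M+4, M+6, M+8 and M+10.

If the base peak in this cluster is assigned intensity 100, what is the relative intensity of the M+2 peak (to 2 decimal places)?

Binomial terms of (0.507 + 0.493)^5: M 0.0335, M+2 0.1629, M+4 0.3168, M+6 0.3080, M+8 0.1497, M+10 0.0291 → M+4 is the base peak.
P(M+4) = C(5,2) × 0.507^3 × 0.493^2 = 10 × 0.13032384 × 0.243049 = 0.316751 (base)
P(M+2) = C(5,1) × 0.507^4 × 0.493^1 = 5 × 0.06607419 × 0.4930 = 0.162873
Relative intensity = 0.162873 / 0.316751 × 100 = 51.42

51.42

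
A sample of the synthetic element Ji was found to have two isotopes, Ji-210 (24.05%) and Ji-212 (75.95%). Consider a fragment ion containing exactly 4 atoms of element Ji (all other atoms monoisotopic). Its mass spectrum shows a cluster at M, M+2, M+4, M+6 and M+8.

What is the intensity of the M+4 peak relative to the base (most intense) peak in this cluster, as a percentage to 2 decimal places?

47.50%

(0.2405 + 0.7595)^4 gives M 0.0033, M+2 0.0423, M+4 0.2002, M+6 0.4215, M+8 0.3327; the largest is M+6.
P(M+6) = C(4,3) × 0.2405^1 × 0.7595^3 = 4 × 0.2405 × 0.43811017 = 0.421462 (base)
P(M+4) = C(4,2) × 0.2405^2 × 0.7595^2 = 6 × 0.05784025 × 0.57684025 = 0.200188
Relative intensity = 0.200188 / 0.421462 × 100 = 47.50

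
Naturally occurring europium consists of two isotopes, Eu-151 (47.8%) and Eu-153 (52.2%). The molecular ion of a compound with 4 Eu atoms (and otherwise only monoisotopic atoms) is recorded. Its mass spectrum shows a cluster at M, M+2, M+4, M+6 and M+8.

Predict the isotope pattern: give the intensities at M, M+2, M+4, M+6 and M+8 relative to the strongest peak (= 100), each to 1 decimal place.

14.0 : 61.0 : 100.0 : 72.8 : 19.9

The 4 Eu atoms are independent, so intensities follow the terms of (0.478 + 0.522)^4.
P(M) = 0.478^4 = 0.052205
P(M+2) = 4 × 0.478^3 × 0.522^1 = 0.228042
P(M+4) = 6 × 0.478^2 × 0.522^2 = 0.373549
P(M+6) = 4 × 0.478^1 × 0.522^3 = 0.271956
P(M+8) = 0.522^4 = 0.074248
The M+4 peak is largest (0.373549); scaling to 100 gives 14.0 : 61.0 : 100.0 : 72.8 : 19.9.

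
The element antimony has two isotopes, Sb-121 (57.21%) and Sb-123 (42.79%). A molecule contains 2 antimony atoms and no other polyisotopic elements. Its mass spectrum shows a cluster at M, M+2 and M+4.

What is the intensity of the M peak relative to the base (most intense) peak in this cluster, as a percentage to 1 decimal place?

Binomial terms of (0.5721 + 0.4279)^2: M 0.3273, M+2 0.4896, M+4 0.1831 → M+2 is the base peak.
P(M+2) = C(2,1) × 0.5721^1 × 0.4279^1 = 2 × 0.5721 × 0.4279 = 0.489603 (base)
P(M) = C(2,0) × 0.5721^2 × 0.4279^0 = 1 × 0.32729841 × 1.0000 = 0.327298
Relative intensity = 0.327298 / 0.489603 × 100 = 66.8

66.8%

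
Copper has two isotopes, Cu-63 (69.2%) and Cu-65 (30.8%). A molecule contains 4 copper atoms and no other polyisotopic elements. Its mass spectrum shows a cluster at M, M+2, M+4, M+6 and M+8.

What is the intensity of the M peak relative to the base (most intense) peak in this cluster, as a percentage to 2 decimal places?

56.17%

Binomial terms of (0.692 + 0.308)^4: M 0.2293, M+2 0.4083, M+4 0.2726, M+6 0.0809, M+8 0.0090 → M+2 is the base peak.
P(M+2) = C(4,1) × 0.692^3 × 0.308^1 = 4 × 0.33137389 × 0.3080 = 0.408253 (base)
P(M) = C(4,0) × 0.692^4 × 0.308^0 = 1 × 0.22931073 × 1.0000 = 0.229311
Relative intensity = 0.229311 / 0.408253 × 100 = 56.17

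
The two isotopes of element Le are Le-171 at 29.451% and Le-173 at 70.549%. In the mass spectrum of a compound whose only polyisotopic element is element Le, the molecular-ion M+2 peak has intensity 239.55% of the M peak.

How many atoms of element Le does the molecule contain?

1

For n independent Le atoms, I(M+2)/I(M) = n · (abundance Le-173) / (abundance Le-171) = n · 0.70549/0.29451.
n = 2.3955 × 0.29451/0.70549 = 1.00 ≈ 1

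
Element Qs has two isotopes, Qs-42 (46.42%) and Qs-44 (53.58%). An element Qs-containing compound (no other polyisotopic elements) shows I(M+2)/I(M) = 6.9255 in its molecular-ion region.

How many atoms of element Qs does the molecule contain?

6

With n Qs atoms, P(M+2)/P(M) = C(n,1)·p^(n−1)q / p^n = n·q/p = n · 0.5358/0.4642.
n = 6.9255 × 0.4642/0.5358 = 6.00 ≈ 6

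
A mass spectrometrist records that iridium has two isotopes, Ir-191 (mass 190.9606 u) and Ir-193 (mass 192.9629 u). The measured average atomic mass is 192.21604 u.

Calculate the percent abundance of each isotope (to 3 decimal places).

Let x be the fractional abundance of Ir-191; then Ir-193 has abundance 1 − x.
190.9606·x + 192.9629·(1 − x) = 192.21604
(190.9606 − 192.9629)·x = 192.21604 − 192.9629
x = -0.74686 / -2.0023 = 0.37300 → 37.300% Ir-191, 62.700% Ir-193.

Ir-191: 37.300%, Ir-193: 62.700%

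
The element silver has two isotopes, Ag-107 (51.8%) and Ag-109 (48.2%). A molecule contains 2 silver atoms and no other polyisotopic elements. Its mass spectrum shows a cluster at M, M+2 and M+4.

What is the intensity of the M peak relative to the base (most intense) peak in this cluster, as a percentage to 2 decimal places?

(0.518 + 0.482)^2 gives M 0.2683, M+2 0.4994, M+4 0.2323; the largest is M+2.
P(M+2) = C(2,1) × 0.518^1 × 0.482^1 = 2 × 0.5180 × 0.4820 = 0.499352 (base)
P(M) = C(2,0) × 0.518^2 × 0.482^0 = 1 × 0.268324 × 1.0000 = 0.268324
Relative intensity = 0.268324 / 0.499352 × 100 = 53.73

53.73%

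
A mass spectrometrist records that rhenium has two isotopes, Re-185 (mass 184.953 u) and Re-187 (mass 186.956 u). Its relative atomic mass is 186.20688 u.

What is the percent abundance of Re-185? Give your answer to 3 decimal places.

Let x be the fractional abundance of Re-185; then Re-187 has abundance 1 − x.
184.953·x + 186.956·(1 − x) = 186.20688
(184.953 − 186.956)·x = 186.20688 − 186.956
x = -0.74912 / -2.003 = 0.37400 → 37.400% Re-185, 62.600% Re-187.

37.400%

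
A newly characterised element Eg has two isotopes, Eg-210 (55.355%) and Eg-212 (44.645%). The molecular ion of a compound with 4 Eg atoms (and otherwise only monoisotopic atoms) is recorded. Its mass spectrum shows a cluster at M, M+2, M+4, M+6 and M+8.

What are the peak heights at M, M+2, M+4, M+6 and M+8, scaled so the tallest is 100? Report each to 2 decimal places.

Expanding (0.55355 + 0.44645)^4:
P(M) = 0.55355^4 = 0.093892
P(M+2) = 4 × 0.55355^3 × 0.44645^1 = 0.302903
P(M+4) = 6 × 0.55355^2 × 0.44645^2 = 0.366447
P(M+6) = 4 × 0.55355^1 × 0.44645^3 = 0.197031
P(M+8) = 0.44645^4 = 0.039728
The M+4 peak is largest (0.366447); scaling to 100 gives 25.62 : 82.66 : 100.00 : 53.77 : 10.84.

25.62 : 82.66 : 100.00 : 53.77 : 10.84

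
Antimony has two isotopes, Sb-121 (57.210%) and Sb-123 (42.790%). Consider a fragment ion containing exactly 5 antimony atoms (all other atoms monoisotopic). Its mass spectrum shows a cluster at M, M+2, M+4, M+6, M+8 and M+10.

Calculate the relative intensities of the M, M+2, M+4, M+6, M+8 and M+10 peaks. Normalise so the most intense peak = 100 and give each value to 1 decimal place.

17.9 : 66.8 : 100.0 : 74.8 : 28.0 : 4.2

Each Sb atom is independently Sb-121 (p = 0.57210) or Sb-123 (q = 0.42790); the cluster is the binomial expansion (p + q)^5.
P(M) = 0.57210^5 = 0.061286
P(M+2) = 5 × 0.57210^4 × 0.42790^1 = 0.229192
P(M+4) = 10 × 0.57210^3 × 0.42790^2 = 0.342847
P(M+6) = 10 × 0.57210^2 × 0.42790^3 = 0.256431
P(M+8) = 5 × 0.57210^1 × 0.42790^4 = 0.095898
P(M+10) = 0.42790^5 = 0.014345
The M+4 peak is largest (0.342847); scaling to 100 gives 17.9 : 66.8 : 100.0 : 74.8 : 28.0 : 4.2.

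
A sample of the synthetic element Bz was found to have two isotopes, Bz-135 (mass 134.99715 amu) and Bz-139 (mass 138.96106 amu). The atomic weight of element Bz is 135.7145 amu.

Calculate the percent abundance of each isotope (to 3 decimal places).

With x = fraction of Bz-135 (so Bz-139 is 1 − x):
134.99715·x + 138.96106·(1 − x) = 135.7145
(134.99715 − 138.96106)·x = 135.7145 − 138.96106
x = -3.24656 / -3.96391 = 0.81903 → 81.903% Bz-135, 18.097% Bz-139.

Bz-135: 81.903%, Bz-139: 18.097%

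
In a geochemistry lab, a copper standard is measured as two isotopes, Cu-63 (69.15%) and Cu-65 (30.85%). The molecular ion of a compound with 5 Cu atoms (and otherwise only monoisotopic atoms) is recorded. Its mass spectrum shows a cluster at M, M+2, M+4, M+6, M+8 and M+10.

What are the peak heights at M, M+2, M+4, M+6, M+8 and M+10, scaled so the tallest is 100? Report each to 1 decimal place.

Expanding (0.6915 + 0.3085)^5:
P(M) = 0.6915^5 = 0.158111
P(M+2) = 5 × 0.6915^4 × 0.3085^1 = 0.352691
P(M+4) = 10 × 0.6915^3 × 0.3085^2 = 0.314693
P(M+6) = 10 × 0.6915^2 × 0.3085^3 = 0.140394
P(M+8) = 5 × 0.6915^1 × 0.3085^4 = 0.031317
P(M+10) = 0.3085^5 = 0.002794
The M+2 peak is largest (0.352691); scaling to 100 gives 44.8 : 100.0 : 89.2 : 39.8 : 8.9 : 0.8.

44.8 : 100.0 : 89.2 : 39.8 : 8.9 : 0.8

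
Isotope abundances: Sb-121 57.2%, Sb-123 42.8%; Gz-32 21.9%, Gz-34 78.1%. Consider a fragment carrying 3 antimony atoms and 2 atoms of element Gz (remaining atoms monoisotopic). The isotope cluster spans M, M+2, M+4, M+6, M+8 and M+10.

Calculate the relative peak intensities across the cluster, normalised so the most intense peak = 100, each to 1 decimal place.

Antimony pattern (n=3): 0.18714925 : 0.42010426 : 0.31434374 : 0.07840275
Element Gz pattern (n=2): 0.047961 : 0.342078 : 0.609961
Convolve the two distributions (both contribute in 2-u steps):
  M: 0.18714925×0.047961 = 0.008976
  M+2: 0.18714925×0.342078 + 0.42010426×0.047961 = 0.084168
  M+4: 0.18714925×0.609961 + 0.42010426×0.342078 + 0.31434374×0.047961 = 0.272938
  M+6: 0.42010426×0.609961 + 0.31434374×0.342078 + 0.07840275×0.047961 = 0.367538
  M+8: 0.31434374×0.609961 + 0.07840275×0.342078 = 0.218557
  M+10: 0.07840275×0.609961 = 0.047823
Scale to base peak (0.367538) = 100: 2.4 : 22.9 : 74.3 : 100.0 : 59.5 : 13.0

2.4 : 22.9 : 74.3 : 100.0 : 59.5 : 13.0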